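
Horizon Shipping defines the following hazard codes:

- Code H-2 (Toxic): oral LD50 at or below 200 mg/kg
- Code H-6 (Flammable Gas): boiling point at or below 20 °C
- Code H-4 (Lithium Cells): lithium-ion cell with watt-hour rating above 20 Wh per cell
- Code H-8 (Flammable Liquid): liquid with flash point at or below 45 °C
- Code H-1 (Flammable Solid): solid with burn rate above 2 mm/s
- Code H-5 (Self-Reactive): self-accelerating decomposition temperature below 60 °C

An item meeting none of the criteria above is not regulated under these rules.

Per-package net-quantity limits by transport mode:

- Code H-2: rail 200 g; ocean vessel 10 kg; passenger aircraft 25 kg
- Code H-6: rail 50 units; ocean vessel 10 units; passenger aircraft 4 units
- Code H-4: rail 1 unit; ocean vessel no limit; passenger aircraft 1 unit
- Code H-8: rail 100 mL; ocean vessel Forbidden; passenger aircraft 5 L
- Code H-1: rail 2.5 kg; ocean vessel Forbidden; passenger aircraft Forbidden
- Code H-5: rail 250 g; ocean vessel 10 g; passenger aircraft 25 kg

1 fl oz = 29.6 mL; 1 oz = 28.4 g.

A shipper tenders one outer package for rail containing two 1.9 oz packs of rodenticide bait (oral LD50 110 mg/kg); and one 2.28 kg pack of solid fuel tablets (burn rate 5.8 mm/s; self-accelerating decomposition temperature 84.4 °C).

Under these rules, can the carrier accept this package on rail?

The rodenticide bait has oral LD50 110 mg/kg, which is ≤ 200 mg/kg, so it is Code H-2 (Toxic).
With burn rate 5.8 mm/s (> 2 mm/s), the solid fuel tablets fall in Code H-1.
Code H-2 quantity: two 1.9 oz packs = 107.92 g.
107.92 g ≤ 200 g (rail limit, Code H-2) — within limit.
Code H-1 quantity: 2.28 kg.
2.28 kg is within the rail limit of 2.5 kg for Code H-1.
Every hazard code is within its rail limit and no segregation rule is violated.

Yes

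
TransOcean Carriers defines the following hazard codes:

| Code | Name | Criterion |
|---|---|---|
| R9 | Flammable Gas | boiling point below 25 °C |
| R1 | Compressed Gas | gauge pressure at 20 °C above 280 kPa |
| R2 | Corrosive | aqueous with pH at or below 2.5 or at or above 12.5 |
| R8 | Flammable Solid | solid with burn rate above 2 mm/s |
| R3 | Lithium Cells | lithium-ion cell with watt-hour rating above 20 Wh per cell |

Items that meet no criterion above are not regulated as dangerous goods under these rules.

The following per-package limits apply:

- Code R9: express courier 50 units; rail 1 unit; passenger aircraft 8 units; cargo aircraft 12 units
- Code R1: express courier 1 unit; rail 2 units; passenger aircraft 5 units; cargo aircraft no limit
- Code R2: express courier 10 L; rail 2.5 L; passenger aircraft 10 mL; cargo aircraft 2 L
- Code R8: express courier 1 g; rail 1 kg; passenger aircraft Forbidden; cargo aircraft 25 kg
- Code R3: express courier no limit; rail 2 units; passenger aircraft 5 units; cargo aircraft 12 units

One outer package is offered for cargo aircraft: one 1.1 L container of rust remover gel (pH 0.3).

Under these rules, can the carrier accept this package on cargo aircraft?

Yes

With pH 0.3 (≤ 2.5), the rust remover gel falls in Code R2.
Code R2 quantity: 1.1 L.
That is within the Code R2 cargo aircraft limit of 2 L.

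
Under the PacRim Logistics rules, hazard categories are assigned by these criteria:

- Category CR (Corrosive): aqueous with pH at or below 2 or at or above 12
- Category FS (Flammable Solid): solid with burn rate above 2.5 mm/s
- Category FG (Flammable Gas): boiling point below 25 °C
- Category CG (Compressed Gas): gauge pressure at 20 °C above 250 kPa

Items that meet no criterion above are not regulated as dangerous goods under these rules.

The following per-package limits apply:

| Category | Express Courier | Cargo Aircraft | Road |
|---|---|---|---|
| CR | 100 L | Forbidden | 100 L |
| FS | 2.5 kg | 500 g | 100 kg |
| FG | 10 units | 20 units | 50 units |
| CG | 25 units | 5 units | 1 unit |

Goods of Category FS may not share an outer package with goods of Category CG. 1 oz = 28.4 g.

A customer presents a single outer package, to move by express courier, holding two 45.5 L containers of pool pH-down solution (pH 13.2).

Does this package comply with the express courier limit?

Yes

Pool pH-down solution: pH 13.2 ≥ 12 → Category CR (Corrosive).
Category CR quantity: two 45.5 L containers = 91 L.
91 L ≤ 100 L (express courier limit, Category CR) — within limit.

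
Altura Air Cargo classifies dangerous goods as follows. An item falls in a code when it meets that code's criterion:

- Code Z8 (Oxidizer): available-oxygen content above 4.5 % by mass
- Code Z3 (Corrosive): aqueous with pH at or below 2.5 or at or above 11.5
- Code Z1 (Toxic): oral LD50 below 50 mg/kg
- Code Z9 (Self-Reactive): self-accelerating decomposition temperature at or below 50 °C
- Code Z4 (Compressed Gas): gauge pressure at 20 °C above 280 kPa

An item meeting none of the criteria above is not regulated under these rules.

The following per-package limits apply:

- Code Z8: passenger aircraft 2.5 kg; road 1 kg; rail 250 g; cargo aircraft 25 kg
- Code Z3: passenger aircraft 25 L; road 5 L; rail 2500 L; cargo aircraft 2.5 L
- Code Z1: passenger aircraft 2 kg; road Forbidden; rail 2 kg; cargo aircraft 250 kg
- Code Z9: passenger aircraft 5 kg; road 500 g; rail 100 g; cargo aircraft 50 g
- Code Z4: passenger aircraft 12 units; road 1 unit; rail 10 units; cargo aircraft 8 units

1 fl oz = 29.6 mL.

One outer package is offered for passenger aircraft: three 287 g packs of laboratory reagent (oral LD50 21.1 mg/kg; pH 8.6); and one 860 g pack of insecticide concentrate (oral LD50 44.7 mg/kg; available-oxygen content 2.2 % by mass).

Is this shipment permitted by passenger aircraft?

Laboratory reagent: oral LD50 21.1 mg/kg < 50 mg/kg → Code Z1 (Toxic).
With oral LD50 44.7 mg/kg (< 50 mg/kg), the insecticide concentrate falls in Code Z1.
Total Code Z1: (three 287 g packs = 861 g) + 860 g = 1.721 kg.
That is within the Code Z1 passenger aircraft limit of 2 kg.

Yes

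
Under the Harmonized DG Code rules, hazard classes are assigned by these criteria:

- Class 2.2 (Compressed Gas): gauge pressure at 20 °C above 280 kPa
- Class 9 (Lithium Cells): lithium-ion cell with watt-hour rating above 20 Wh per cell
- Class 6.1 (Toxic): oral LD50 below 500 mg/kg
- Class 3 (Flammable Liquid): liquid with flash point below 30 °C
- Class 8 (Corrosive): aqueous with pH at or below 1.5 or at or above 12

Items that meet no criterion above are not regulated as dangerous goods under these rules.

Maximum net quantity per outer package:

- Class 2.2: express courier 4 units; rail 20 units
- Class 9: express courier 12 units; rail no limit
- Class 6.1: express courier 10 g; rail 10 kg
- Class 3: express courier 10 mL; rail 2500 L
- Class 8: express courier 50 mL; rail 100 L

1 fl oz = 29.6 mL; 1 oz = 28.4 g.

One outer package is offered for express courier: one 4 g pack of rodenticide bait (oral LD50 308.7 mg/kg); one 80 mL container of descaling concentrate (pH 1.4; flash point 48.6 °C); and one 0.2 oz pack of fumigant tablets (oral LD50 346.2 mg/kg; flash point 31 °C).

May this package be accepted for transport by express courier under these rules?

Oral LD50 308.7 mg/kg meets the Class 6.1 criterion (Toxic), so the rodenticide bait is Class 6.1.
The descaling concentrate has pH 1.4, which is ≤ 1.5, so it is Class 8 (Corrosive).
Fumigant tablets: oral LD50 346.2 mg/kg < 500 mg/kg → Class 6.1 (Toxic).
Class 6.1 net quantity: 4 g + (one 0.2 oz pack = 5.68 g) = 9.68 g.
9.68 g is within the express courier limit of 10 g for Class 6.1.
Class 8 quantity: 80 mL.
80 mL exceeds the express courier limit of 50 mL for Class 8.

No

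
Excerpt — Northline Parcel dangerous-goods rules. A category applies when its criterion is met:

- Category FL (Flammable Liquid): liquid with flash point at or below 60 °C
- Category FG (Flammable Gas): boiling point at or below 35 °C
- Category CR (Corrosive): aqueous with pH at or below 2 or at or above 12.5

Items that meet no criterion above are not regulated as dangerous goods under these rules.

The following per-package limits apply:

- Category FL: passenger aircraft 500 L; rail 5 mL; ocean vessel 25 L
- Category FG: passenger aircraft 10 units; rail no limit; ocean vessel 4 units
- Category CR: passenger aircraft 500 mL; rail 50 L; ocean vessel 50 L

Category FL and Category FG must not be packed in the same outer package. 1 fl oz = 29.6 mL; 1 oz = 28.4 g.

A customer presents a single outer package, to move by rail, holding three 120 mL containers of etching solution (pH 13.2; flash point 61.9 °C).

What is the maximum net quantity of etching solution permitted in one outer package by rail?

50 L

With pH 13.2 (≥ 12.5), the etching solution falls in Category CR.
The rail limit for Category CR is 50 L.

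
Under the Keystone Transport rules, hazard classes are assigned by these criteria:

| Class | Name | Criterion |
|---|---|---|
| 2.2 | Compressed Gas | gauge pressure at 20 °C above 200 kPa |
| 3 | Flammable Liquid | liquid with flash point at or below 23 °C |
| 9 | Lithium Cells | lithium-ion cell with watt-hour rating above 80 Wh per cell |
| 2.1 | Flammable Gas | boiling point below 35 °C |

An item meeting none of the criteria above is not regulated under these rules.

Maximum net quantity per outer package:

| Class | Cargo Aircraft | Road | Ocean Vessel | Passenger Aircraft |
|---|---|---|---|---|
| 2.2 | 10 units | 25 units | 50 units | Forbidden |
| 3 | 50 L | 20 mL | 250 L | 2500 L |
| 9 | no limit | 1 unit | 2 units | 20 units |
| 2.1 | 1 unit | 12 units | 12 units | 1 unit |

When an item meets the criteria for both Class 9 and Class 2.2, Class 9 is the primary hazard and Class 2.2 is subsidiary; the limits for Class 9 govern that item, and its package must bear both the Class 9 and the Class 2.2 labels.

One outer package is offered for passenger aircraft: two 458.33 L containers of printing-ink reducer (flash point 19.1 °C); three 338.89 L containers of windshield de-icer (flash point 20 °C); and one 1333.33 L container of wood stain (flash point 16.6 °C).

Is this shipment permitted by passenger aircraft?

No

Flash point 19.1 °C meets the Class 3 criterion (Flammable Liquid), so the printing-ink reducer is Class 3.
The windshield de-icer has flash point 20 °C, which is ≤ 23 °C, so it is Class 3 (Flammable Liquid).
The wood stain has flash point 16.6 °C, which is ≤ 23 °C, so it is Class 3 (Flammable Liquid).
Total Class 3: (two 458.33 L containers = 916.66 L) + (three 338.89 L containers = 1016.67 L) + 1333.33 L = 3266.66 L.
That exceeds the Class 3 passenger aircraft limit of 2500 L.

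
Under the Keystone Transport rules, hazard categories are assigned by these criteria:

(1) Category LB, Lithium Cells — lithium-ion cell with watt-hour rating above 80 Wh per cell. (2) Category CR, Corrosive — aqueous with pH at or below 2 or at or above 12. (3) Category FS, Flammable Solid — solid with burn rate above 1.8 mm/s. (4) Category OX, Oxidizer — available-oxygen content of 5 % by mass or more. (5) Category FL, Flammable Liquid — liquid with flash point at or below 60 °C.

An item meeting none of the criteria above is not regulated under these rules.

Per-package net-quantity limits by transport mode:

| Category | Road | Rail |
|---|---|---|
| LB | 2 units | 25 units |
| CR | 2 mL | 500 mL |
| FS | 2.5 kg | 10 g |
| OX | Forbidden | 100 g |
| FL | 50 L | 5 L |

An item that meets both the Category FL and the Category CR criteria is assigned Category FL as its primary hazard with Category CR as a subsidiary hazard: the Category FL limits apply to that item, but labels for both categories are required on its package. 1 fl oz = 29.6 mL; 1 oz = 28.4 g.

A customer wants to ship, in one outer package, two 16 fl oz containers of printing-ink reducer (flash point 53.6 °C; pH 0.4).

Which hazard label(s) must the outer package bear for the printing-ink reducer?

Flash point 53.6 °C meets the Category FL criterion (Flammable Liquid), so the printing-ink reducer is Category FL.
With pH 0.4 (≤ 2), the printing-ink reducer falls in Category CR.
By the precedence rule Category FL is primary and Category CR is subsidiary, and that rule requires both labels on the package.

Category CR and FL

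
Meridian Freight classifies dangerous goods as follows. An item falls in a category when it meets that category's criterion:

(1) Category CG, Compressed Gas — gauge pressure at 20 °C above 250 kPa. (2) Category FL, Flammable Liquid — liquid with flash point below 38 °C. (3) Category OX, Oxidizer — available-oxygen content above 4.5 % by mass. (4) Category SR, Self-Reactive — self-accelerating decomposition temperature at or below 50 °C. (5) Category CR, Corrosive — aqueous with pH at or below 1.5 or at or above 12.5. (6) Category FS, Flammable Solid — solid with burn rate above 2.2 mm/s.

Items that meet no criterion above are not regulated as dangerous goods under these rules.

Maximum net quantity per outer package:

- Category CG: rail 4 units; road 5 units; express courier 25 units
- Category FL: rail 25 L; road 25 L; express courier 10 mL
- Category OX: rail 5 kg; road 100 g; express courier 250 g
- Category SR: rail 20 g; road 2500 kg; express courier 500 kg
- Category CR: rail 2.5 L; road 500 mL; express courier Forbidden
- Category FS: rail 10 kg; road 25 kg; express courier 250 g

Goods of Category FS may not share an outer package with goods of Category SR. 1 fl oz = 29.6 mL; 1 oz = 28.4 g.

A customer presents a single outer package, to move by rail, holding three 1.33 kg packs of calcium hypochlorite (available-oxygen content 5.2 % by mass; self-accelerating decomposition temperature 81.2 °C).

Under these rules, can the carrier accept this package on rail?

Yes

Available-oxygen content 5.2 % by mass meets the Category OX criterion (Oxidizer), so the calcium hypochlorite is Category OX.
Category OX quantity: three 1.33 kg packs = 3.99 kg.
3.99 kg ≤ 5 kg (rail limit, Category OX) — within limit.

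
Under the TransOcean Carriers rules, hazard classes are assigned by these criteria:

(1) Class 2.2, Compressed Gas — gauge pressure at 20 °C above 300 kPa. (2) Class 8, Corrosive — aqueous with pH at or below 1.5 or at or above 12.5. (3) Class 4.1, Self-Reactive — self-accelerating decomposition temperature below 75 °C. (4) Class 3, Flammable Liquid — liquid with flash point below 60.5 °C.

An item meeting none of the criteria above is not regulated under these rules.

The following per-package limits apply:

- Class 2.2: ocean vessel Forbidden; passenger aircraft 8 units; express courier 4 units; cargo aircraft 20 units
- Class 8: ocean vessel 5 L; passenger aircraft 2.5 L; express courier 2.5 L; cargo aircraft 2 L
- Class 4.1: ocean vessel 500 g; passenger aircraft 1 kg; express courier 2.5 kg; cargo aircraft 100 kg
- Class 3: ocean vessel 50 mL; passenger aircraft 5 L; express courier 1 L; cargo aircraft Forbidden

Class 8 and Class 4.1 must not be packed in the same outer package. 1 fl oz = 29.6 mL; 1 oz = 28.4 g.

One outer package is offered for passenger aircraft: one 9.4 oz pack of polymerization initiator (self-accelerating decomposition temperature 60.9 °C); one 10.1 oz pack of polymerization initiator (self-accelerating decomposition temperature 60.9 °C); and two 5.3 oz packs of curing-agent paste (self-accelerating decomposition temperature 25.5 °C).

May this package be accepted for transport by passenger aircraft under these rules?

With self-accelerating decomposition temperature 60.9 °C (< 75 °C), the polymerization initiator falls in Class 4.1.
Self-accelerating decomposition temperature 60.9 °C meets the Class 4.1 criterion (Self-Reactive), so the polymerization initiator is Class 4.1.
Self-accelerating decomposition temperature 25.5 °C meets the Class 4.1 criterion (Self-Reactive), so the curing-agent paste is Class 4.1.
Total Class 4.1: (one 9.4 oz pack = 266.96 g) + (one 10.1 oz pack = 286.84 g) + (two 5.3 oz packs = 301.04 g) = 854.84 g.
854.84 g ≤ 1 kg (passenger aircraft limit, Class 4.1) — within limit.

Yes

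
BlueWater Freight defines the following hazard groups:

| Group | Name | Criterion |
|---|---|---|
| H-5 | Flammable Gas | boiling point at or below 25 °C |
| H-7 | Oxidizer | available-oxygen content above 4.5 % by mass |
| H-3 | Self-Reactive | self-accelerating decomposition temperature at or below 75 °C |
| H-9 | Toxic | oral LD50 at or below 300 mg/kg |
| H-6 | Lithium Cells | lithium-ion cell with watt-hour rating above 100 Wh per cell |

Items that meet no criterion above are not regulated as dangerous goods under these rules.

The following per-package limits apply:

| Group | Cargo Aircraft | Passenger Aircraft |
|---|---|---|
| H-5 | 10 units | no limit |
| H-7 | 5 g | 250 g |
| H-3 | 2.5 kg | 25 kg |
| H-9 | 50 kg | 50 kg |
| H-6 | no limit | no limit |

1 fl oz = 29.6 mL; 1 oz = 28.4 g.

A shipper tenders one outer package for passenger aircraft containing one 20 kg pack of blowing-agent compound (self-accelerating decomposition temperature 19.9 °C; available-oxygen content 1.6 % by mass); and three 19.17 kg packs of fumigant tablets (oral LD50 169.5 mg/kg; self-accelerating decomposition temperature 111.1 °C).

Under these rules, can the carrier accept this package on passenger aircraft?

No

The blowing-agent compound has self-accelerating decomposition temperature 19.9 °C, which is ≤ 75 °C, so it is Group H-3 (Self-Reactive).
With oral LD50 169.5 mg/kg (≤ 300 mg/kg), the fumigant tablets fall in Group H-9.
Group H-9 quantity: three 19.17 kg packs = 57.51 kg.
That exceeds the Group H-9 passenger aircraft limit of 50 kg.
Group H-3 quantity: 20 kg.
20 kg is within the passenger aircraft limit of 25 kg for Group H-3.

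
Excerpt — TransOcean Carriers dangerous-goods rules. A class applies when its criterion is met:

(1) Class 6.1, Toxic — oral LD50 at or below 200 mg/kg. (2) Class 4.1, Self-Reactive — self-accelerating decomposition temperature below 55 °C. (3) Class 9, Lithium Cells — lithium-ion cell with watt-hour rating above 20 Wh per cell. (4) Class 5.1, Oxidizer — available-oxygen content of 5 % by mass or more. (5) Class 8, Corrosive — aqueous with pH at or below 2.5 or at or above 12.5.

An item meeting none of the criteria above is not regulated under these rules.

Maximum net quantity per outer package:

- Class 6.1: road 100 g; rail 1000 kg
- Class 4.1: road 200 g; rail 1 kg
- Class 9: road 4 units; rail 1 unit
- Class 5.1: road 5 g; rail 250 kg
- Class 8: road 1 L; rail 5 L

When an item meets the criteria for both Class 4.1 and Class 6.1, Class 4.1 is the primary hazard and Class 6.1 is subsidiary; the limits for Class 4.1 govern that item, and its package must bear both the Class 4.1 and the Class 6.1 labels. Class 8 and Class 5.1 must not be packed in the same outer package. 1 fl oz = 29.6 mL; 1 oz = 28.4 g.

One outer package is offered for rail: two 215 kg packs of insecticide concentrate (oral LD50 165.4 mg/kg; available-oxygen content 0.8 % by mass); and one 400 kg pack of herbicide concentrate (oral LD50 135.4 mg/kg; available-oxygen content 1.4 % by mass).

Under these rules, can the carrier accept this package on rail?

Yes

The insecticide concentrate has oral LD50 165.4 mg/kg, which is ≤ 200 mg/kg, so it is Class 6.1 (Toxic).
With oral LD50 135.4 mg/kg (≤ 200 mg/kg), the herbicide concentrate falls in Class 6.1.
Class 6.1 net quantity: (two 215 kg packs = 430 kg) + 400 kg = 830 kg.
830 kg ≤ 1000 kg (rail limit, Class 6.1) — within limit.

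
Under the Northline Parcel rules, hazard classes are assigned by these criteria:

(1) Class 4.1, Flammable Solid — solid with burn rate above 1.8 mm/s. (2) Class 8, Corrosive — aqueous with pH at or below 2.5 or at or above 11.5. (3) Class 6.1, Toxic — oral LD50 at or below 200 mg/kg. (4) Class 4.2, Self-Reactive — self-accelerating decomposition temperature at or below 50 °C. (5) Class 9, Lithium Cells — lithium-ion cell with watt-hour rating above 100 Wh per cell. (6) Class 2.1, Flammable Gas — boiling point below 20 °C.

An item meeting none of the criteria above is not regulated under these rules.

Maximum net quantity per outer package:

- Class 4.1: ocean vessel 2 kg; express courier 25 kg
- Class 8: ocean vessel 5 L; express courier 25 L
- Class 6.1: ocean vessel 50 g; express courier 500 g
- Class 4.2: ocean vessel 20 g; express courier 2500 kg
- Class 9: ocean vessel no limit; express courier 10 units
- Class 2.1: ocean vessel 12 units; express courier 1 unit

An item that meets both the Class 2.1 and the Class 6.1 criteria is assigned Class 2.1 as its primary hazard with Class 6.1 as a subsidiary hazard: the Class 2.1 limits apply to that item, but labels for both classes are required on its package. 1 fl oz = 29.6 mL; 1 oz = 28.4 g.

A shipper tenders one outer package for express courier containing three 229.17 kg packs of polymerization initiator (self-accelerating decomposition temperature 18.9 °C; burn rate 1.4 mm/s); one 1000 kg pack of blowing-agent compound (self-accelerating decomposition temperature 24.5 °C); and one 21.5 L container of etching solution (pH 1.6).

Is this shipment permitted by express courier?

With self-accelerating decomposition temperature 18.9 °C (≤ 50 °C), the polymerization initiator falls in Class 4.2.
Blowing-agent compound: self-accelerating decomposition temperature 24.5 °C ≤ 50 °C → Class 4.2 (Self-Reactive).
The etching solution has pH 1.6, which is ≤ 2.5, so it is Class 8 (Corrosive).
Total Class 4.2: (three 229.17 kg packs = 687.51 kg) + 1000 kg = 1687.51 kg.
1687.51 kg is within the express courier limit of 2500 kg for Class 4.2.
Class 8 quantity: 21.5 L.
21.5 L ≤ 25 L (express courier limit, Class 8) — within limit.
Every hazard class is within its express courier limit and no segregation rule is violated.

Yes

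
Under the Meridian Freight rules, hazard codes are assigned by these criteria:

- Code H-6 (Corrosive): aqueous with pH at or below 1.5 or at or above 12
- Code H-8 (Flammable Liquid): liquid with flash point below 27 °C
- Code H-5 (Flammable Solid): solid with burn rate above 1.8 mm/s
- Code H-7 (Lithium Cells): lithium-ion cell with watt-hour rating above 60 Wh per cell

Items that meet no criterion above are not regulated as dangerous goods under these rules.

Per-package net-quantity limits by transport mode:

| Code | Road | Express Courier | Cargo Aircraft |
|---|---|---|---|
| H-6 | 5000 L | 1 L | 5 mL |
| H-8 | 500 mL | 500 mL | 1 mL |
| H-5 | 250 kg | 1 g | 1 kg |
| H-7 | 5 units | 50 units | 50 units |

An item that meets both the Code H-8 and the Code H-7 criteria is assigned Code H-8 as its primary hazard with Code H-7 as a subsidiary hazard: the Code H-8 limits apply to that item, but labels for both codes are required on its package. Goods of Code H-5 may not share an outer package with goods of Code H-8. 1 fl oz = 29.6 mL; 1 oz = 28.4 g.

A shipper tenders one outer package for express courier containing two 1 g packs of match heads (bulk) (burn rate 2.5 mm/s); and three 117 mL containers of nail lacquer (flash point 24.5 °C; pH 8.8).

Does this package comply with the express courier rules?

Match heads (bulk): burn rate 2.5 mm/s > 1.8 mm/s → Code H-5 (Flammable Solid).
With flash point 24.5 °C (< 27 °C), the nail lacquer falls in Code H-8.
Code H-5 quantity: two 1 g packs = 2 g.
That exceeds the Code H-5 express courier limit of 1 g.
Code H-8 quantity: three 117 mL containers = 351 mL.
351 mL is within the express courier limit of 500 mL for Code H-8.
Code H-5 and Code H-8 may not share an outer package.

No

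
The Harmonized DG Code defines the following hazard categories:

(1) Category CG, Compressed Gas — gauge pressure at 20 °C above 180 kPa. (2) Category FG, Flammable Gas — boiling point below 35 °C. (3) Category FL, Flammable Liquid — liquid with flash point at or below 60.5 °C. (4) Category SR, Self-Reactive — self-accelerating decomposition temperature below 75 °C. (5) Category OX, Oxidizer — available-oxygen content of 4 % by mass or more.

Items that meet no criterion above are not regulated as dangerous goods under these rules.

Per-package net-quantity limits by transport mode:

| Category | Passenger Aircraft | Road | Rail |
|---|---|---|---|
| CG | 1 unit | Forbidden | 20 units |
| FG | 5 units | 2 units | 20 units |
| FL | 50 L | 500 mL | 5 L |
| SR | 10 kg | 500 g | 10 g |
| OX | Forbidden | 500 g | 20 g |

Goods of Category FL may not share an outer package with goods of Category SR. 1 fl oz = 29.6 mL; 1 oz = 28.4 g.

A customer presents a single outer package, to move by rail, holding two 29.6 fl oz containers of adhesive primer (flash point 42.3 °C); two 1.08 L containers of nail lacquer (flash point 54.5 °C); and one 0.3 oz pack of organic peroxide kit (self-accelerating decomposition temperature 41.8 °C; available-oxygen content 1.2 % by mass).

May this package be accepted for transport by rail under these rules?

No

The adhesive primer has flash point 42.3 °C, which is ≤ 60.5 °C, so it is Category FL (Flammable Liquid).
Nail lacquer: flash point 54.5 °C ≤ 60.5 °C → Category FL (Flammable Liquid).
The organic peroxide kit has self-accelerating decomposition temperature 41.8 °C, which is < 75 °C, so it is Category SR (Self-Reactive).
Category FL net quantity: (two 29.6 fl oz containers = 1752.32 mL) + (two 1.08 L containers = 2.16 L) = 3912.32 mL.
That is within the Category FL rail limit of 5 L.
Category SR quantity: one 0.3 oz pack = 8.52 g.
8.52 g ≤ 10 g (rail limit, Category SR) — within limit.
Category FL and Category SR may not share an outer package.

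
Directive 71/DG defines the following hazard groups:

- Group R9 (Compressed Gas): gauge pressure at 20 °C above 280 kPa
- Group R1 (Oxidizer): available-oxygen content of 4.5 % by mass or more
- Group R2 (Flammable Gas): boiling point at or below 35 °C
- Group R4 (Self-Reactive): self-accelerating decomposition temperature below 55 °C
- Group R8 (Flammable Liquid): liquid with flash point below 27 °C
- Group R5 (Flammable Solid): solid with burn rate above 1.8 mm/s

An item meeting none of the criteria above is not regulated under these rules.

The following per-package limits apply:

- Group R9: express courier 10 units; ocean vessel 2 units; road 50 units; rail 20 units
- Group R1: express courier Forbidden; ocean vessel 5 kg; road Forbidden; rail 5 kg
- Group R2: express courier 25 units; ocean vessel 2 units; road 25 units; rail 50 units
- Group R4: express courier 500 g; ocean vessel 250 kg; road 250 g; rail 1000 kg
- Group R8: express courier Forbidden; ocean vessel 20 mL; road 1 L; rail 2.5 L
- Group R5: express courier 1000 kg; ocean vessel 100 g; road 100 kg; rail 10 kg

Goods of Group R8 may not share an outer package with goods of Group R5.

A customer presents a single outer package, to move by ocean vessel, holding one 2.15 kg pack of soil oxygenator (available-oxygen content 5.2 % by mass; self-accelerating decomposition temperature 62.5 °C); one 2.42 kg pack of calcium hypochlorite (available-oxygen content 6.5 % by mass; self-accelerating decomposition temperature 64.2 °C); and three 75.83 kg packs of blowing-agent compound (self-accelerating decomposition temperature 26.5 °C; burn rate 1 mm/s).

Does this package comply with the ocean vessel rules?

Yes

The soil oxygenator has available-oxygen content 5.2 % by mass, which is ≥ 4.5 % by mass, so it is Group R1 (Oxidizer).
The calcium hypochlorite has available-oxygen content 6.5 % by mass, which is ≥ 4.5 % by mass, so it is Group R1 (Oxidizer).
With self-accelerating decomposition temperature 26.5 °C (< 55 °C), the blowing-agent compound falls in Group R4.
Total Group R1: 2.15 kg + 2.42 kg = 4.57 kg.
That is within the Group R1 ocean vessel limit of 5 kg.
Group R4 quantity: three 75.83 kg packs = 227.49 kg.
227.49 kg is within the ocean vessel limit of 250 kg for Group R4.
The segregation rule (Group R8 with Group R5) does not apply to Group R1 with Group R4.
Every hazard group is within its ocean vessel limit and no segregation rule is violated.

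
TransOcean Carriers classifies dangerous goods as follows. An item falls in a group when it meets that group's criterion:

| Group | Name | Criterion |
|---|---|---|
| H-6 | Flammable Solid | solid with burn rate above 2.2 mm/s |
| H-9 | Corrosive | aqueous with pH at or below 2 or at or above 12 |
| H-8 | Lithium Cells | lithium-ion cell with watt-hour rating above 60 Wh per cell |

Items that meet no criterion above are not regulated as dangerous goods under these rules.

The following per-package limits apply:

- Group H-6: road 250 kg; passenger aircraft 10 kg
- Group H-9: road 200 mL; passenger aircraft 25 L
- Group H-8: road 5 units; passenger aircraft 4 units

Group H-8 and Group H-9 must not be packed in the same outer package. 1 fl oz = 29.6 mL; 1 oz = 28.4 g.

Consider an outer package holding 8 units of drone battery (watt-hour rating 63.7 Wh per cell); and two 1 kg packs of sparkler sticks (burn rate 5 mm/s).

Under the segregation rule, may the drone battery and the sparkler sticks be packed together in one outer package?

Yes

With watt-hour rating 63.7 Wh per cell (> 60 Wh per cell), the drone battery falls in Group H-8.
The sparkler sticks have burn rate 5 mm/s, which is > 2.2 mm/s, so they are Group H-6 (Flammable Solid).
No segregation rule bars Group H-8 with Group H-6.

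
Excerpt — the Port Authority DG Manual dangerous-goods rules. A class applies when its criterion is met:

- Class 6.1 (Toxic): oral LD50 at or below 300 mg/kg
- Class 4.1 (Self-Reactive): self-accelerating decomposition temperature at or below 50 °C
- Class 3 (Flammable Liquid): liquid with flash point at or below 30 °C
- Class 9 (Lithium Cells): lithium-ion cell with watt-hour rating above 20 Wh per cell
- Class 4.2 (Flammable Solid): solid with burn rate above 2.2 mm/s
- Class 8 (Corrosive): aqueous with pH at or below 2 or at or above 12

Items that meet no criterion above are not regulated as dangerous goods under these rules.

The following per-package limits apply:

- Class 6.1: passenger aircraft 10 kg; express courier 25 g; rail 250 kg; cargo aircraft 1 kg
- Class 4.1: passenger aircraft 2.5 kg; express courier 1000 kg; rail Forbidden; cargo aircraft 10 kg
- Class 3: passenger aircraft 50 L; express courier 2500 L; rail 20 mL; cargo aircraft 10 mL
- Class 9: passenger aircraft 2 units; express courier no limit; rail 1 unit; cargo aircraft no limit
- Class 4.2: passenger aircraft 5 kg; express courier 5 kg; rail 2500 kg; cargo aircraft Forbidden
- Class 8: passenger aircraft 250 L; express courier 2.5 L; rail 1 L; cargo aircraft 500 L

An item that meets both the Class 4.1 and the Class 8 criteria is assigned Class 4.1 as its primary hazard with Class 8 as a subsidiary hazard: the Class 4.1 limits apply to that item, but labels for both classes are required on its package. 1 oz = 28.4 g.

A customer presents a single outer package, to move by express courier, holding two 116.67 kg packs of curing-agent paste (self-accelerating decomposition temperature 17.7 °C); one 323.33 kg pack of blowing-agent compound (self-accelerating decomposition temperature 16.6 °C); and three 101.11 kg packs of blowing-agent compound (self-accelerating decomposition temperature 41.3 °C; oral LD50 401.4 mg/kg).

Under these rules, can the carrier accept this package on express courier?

Yes

Self-accelerating decomposition temperature 17.7 °C meets the Class 4.1 criterion (Self-Reactive), so the curing-agent paste is Class 4.1.
The blowing-agent compound has self-accelerating decomposition temperature 16.6 °C, which is ≤ 50 °C, so it is Class 4.1 (Self-Reactive).
Self-accelerating decomposition temperature 41.3 °C meets the Class 4.1 criterion (Self-Reactive), so the blowing-agent compound is Class 4.1.
Class 4.1 net quantity: (two 116.67 kg packs = 233.34 kg) + 323.33 kg + (three 101.11 kg packs = 303.33 kg) = 860 kg.
860 kg ≤ 1000 kg (express courier limit, Class 4.1) — within limit.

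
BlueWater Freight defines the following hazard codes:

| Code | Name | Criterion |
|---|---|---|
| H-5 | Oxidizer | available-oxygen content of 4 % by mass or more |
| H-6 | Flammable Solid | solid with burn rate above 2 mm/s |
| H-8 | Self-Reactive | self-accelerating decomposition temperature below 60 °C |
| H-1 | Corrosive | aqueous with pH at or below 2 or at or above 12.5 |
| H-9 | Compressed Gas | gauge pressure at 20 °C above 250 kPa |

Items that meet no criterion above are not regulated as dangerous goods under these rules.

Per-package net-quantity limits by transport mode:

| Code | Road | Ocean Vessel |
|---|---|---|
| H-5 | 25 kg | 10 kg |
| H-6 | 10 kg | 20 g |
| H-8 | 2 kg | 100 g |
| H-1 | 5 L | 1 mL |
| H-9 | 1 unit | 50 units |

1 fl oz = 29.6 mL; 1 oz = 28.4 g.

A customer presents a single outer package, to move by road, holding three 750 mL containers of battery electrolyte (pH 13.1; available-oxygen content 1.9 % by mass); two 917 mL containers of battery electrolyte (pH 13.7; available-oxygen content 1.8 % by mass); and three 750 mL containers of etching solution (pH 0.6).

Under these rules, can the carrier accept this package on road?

pH 13.1 meets the Code H-1 criterion (Corrosive), so the battery electrolyte is Code H-1.
The battery electrolyte has pH 13.7, which is ≥ 12.5, so it is Code H-1 (Corrosive).
pH 0.6 meets the Code H-1 criterion (Corrosive), so the etching solution is Code H-1.
Total Code H-1: (three 750 mL containers = 2.25 L) + (two 917 mL containers = 1.834 L) + (three 750 mL containers = 2.25 L) = 6.334 L.
6.334 L exceeds the road limit of 5 L for Code H-1.

No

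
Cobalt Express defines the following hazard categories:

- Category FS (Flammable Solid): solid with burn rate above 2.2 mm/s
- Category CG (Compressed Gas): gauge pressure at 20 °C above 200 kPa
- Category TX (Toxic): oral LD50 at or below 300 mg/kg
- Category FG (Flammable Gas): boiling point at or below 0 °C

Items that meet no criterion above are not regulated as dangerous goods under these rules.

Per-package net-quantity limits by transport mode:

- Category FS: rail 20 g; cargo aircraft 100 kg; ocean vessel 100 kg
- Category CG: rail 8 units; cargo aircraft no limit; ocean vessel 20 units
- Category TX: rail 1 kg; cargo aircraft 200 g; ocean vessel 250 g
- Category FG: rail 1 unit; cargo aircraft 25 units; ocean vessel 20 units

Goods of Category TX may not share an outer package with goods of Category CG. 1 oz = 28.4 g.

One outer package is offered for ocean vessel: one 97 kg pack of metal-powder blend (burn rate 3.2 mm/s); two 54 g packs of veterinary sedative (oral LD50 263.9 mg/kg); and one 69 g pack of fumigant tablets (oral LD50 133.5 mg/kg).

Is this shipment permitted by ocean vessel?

Yes

Metal-powder blend: burn rate 3.2 mm/s > 2.2 mm/s → Category FS (Flammable Solid).
The veterinary sedative has oral LD50 263.9 mg/kg, which is ≤ 300 mg/kg, so it is Category TX (Toxic).
With oral LD50 133.5 mg/kg (≤ 300 mg/kg), the fumigant tablets fall in Category TX.
Category TX net quantity: (two 54 g packs = 108 g) + 69 g = 177 g.
177 g ≤ 250 g (ocean vessel limit, Category TX) — within limit.
Category FS quantity: 97 kg.
97 kg ≤ 100 kg (ocean vessel limit, Category FS) — within limit.
The segregation rule (Category TX with Category CG) does not apply to Category TX with Category FS.
Every hazard category is within its ocean vessel limit and no segregation rule is violated.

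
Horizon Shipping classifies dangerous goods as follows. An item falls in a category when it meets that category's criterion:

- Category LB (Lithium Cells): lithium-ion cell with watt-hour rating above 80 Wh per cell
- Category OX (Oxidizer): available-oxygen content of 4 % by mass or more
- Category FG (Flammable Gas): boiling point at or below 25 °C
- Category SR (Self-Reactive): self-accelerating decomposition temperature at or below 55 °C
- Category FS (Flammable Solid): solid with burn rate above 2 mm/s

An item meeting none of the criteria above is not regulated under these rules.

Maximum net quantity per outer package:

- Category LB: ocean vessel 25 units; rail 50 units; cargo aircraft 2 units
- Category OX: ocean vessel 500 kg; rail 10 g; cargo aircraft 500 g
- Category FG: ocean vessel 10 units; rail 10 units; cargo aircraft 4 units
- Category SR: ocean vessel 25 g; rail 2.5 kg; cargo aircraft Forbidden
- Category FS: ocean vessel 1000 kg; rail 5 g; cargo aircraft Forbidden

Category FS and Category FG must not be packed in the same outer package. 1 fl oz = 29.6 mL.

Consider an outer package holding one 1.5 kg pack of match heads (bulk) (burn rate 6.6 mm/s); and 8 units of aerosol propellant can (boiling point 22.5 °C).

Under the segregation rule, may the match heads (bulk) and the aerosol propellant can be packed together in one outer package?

The match heads (bulk) have burn rate 6.6 mm/s, which is > 2 mm/s, so they are Category FS (Flammable Solid).
Aerosol propellant can: boiling point 22.5 °C ≤ 25 °C → Category FG (Flammable Gas).
Category FS and Category FG may not share an outer package.

No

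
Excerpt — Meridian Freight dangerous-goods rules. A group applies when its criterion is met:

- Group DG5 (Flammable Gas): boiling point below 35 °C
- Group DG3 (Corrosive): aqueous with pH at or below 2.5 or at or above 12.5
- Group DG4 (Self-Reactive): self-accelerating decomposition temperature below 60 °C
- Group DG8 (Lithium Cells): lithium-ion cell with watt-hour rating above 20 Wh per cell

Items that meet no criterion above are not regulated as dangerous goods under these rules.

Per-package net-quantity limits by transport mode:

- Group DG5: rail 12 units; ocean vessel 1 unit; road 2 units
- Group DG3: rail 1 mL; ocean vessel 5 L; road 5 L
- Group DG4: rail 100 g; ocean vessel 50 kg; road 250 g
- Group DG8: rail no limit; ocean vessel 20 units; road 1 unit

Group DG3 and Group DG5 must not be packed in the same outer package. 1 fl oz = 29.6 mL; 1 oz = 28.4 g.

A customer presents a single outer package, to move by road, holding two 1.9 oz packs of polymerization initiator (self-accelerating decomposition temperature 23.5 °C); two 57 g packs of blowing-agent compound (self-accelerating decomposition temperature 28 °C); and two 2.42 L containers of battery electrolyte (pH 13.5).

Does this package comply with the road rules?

Yes

With self-accelerating decomposition temperature 23.5 °C (< 60 °C), the polymerization initiator falls in Group DG4.
Self-accelerating decomposition temperature 28 °C meets the Group DG4 criterion (Self-Reactive), so the blowing-agent compound is Group DG4.
Battery electrolyte: pH 13.5 ≥ 12.5 → Group DG3 (Corrosive).
Group DG3 quantity: two 2.42 L containers = 4.84 L.
4.84 L is within the road limit of 5 L for Group DG3.
Group DG4 net quantity: (two 1.9 oz packs = 107.92 g) + (two 57 g packs = 114 g) = 221.92 g.
That is within the Group DG4 road limit of 250 g.
The segregation rule (Group DG3 with Group DG5) does not apply to Group DG3 with Group DG4.
Every hazard group is within its road limit and no segregation rule is violated.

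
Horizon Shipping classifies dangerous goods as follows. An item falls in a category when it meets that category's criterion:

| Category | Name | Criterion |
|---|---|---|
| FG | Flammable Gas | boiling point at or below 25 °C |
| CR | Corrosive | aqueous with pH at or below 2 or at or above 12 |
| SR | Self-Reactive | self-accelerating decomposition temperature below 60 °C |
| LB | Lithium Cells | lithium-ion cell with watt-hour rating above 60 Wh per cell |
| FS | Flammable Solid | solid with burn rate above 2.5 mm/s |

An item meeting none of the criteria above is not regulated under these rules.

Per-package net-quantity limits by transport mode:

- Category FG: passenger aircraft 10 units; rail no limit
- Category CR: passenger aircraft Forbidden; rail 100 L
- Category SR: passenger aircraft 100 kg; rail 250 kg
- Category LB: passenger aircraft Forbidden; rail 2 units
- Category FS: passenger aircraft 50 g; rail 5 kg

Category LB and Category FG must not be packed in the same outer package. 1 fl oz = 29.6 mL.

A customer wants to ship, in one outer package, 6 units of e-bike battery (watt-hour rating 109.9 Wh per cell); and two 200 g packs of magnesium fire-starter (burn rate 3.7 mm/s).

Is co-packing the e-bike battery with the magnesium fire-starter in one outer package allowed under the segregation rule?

Yes

Watt-hour rating 109.9 Wh per cell meets the Category LB criterion (Lithium Cells), so the e-bike battery is Category LB.
Burn rate 3.7 mm/s meets the Category FS criterion (Flammable Solid), so the magnesium fire-starter is Category FS.
No segregation rule bars Category LB with Category FS.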